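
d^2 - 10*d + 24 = (d - 6)*(d - 4)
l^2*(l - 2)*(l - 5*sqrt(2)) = l^4 - 5*sqrt(2)*l^3 - 2*l^3 + 10*sqrt(2)*l^2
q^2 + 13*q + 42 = (q + 6)*(q + 7)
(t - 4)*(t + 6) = t^2 + 2*t - 24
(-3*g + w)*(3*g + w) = -9*g^2 + w^2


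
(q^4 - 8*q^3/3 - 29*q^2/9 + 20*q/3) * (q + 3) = q^5 + q^4/3 - 101*q^3/9 - 3*q^2 + 20*q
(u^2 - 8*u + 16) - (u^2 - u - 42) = 58 - 7*u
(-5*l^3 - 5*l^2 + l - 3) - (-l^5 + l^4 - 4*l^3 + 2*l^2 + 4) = l^5 - l^4 - l^3 - 7*l^2 + l - 7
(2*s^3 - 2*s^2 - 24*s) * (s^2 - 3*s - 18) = 2*s^5 - 8*s^4 - 54*s^3 + 108*s^2 + 432*s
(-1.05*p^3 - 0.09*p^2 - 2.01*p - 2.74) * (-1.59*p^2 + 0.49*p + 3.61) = 1.6695*p^5 - 0.3714*p^4 - 0.6387*p^3 + 3.0468*p^2 - 8.5987*p - 9.8914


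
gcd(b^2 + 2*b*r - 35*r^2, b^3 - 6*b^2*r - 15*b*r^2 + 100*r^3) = -b + 5*r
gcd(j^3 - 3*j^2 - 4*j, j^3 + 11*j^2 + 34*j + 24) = j + 1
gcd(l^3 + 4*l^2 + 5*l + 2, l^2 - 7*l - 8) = l + 1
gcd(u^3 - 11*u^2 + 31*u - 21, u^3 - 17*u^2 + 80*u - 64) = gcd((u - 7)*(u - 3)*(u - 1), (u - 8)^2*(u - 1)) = u - 1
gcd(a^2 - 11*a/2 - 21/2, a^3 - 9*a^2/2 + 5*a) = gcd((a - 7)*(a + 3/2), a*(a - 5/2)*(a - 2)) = 1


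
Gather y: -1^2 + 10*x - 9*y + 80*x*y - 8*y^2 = 10*x - 8*y^2 + y*(80*x - 9) - 1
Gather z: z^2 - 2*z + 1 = z^2 - 2*z + 1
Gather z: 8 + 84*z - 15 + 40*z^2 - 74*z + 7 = 40*z^2 + 10*z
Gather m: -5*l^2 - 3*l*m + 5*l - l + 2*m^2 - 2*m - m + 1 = -5*l^2 + 4*l + 2*m^2 + m*(-3*l - 3) + 1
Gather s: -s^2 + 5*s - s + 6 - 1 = -s^2 + 4*s + 5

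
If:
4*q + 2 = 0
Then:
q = -1/2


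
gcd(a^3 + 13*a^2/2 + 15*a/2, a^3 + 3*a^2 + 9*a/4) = a^2 + 3*a/2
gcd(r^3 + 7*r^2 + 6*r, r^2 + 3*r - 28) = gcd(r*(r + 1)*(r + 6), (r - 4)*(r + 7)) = 1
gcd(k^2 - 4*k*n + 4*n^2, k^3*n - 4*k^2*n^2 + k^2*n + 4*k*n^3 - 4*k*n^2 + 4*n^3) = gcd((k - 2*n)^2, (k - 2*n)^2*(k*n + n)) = k^2 - 4*k*n + 4*n^2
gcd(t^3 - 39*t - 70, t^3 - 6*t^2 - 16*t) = t + 2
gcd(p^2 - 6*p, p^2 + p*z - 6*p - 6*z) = p - 6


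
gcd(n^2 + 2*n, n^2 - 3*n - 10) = n + 2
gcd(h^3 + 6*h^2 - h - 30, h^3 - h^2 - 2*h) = h - 2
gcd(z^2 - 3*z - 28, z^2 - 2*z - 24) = z + 4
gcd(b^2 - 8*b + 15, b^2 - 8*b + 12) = 1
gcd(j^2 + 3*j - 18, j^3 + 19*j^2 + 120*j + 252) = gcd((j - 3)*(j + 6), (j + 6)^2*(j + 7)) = j + 6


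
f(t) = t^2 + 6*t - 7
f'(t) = 2*t + 6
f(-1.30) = -13.11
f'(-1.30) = 3.40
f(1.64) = 5.53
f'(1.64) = 9.28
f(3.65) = 28.22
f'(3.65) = 13.30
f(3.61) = 27.69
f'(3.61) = 13.22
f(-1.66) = -14.20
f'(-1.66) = 2.68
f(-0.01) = -7.06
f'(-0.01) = 5.98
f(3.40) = 24.96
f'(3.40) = 12.80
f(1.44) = 3.71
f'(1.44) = 8.88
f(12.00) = 209.00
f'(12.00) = 30.00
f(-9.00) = 20.00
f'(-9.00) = -12.00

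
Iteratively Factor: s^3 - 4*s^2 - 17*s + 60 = (s - 5)*(s^2 + s - 12) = (s - 5)*(s - 3)*(s + 4)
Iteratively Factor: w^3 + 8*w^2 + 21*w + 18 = (w + 3)*(w^2 + 5*w + 6) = (w + 3)^2*(w + 2)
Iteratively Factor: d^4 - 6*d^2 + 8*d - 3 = (d + 3)*(d^3 - 3*d^2 + 3*d - 1) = (d - 1)*(d + 3)*(d^2 - 2*d + 1) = (d - 1)^2*(d + 3)*(d - 1)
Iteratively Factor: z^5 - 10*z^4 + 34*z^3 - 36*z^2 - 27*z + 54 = (z - 3)*(z^4 - 7*z^3 + 13*z^2 + 3*z - 18) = (z - 3)^2*(z^3 - 4*z^2 + z + 6) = (z - 3)^3*(z^2 - z - 2) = (z - 3)^3*(z + 1)*(z - 2)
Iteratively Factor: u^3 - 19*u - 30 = (u + 3)*(u^2 - 3*u - 10) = (u - 5)*(u + 3)*(u + 2)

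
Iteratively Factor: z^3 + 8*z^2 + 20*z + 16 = (z + 2)*(z^2 + 6*z + 8) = (z + 2)^2*(z + 4)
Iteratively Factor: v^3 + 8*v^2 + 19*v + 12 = (v + 1)*(v^2 + 7*v + 12) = (v + 1)*(v + 3)*(v + 4)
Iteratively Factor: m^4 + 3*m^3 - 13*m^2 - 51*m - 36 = (m + 1)*(m^3 + 2*m^2 - 15*m - 36) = (m + 1)*(m + 3)*(m^2 - m - 12) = (m - 4)*(m + 1)*(m + 3)*(m + 3)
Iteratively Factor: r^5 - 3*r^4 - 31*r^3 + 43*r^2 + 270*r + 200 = (r - 5)*(r^4 + 2*r^3 - 21*r^2 - 62*r - 40) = (r - 5)*(r + 1)*(r^3 + r^2 - 22*r - 40) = (r - 5)*(r + 1)*(r + 4)*(r^2 - 3*r - 10) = (r - 5)*(r + 1)*(r + 2)*(r + 4)*(r - 5)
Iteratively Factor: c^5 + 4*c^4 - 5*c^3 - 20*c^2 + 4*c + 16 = (c + 4)*(c^4 - 5*c^2 + 4) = (c + 2)*(c + 4)*(c^3 - 2*c^2 - c + 2) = (c - 1)*(c + 2)*(c + 4)*(c^2 - c - 2) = (c - 2)*(c - 1)*(c + 2)*(c + 4)*(c + 1)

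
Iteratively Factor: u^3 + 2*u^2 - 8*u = (u)*(u^2 + 2*u - 8) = u*(u - 2)*(u + 4)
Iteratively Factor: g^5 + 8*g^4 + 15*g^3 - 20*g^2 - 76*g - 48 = (g + 2)*(g^4 + 6*g^3 + 3*g^2 - 26*g - 24) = (g + 1)*(g + 2)*(g^3 + 5*g^2 - 2*g - 24) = (g + 1)*(g + 2)*(g + 3)*(g^2 + 2*g - 8) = (g + 1)*(g + 2)*(g + 3)*(g + 4)*(g - 2)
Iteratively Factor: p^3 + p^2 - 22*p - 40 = (p + 4)*(p^2 - 3*p - 10) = (p + 2)*(p + 4)*(p - 5)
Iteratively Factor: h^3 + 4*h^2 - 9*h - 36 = (h - 3)*(h^2 + 7*h + 12) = (h - 3)*(h + 3)*(h + 4)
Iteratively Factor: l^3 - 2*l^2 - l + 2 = (l - 2)*(l^2 - 1) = (l - 2)*(l + 1)*(l - 1)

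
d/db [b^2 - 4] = 2*b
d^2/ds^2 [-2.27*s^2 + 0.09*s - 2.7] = -4.54000000000000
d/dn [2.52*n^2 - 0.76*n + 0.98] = 5.04*n - 0.76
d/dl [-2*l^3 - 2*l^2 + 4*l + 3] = -6*l^2 - 4*l + 4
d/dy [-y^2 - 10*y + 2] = -2*y - 10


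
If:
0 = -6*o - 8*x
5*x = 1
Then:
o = -4/15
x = 1/5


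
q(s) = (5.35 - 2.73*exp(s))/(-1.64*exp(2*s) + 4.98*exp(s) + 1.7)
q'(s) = (5.35 - 2.73*exp(s))*(3.28*exp(2*s) - 4.98*exp(s))/(-1.64*exp(2*s) + 4.98*exp(s) + 1.7)^2 - 2.73*exp(s)/(-1.64*exp(2*s) + 4.98*exp(s) + 1.7) = (-4.4772*exp(2*s) + 17.548*exp(s) - 31.284)*exp(s)/(2.6896*exp(4*s) - 16.3344*exp(3*s) + 19.2244*exp(2*s) + 16.932*exp(s) + 2.89)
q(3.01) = 0.09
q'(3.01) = -0.09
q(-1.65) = 1.86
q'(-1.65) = -0.80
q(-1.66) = 1.87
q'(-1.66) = -0.80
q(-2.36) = 2.36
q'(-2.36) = -0.60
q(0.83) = -0.20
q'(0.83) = -1.66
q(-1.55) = 1.78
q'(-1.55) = -0.82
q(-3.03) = 2.69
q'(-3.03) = -0.39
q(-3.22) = 2.76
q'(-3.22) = -0.34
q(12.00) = 0.00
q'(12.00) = 0.00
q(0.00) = 0.52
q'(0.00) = -0.72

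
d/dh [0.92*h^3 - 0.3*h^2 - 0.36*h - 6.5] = 2.76*h^2 - 0.6*h - 0.36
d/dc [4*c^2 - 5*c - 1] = 8*c - 5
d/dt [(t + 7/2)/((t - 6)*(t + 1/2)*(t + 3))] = (-8*t^3 - 32*t^2 + 70*t + 237)/(4*t^6 - 20*t^5 - 131*t^4 + 318*t^3 + 1701*t^2 + 1404*t + 324)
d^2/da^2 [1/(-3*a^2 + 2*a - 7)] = 2*(9*a^2 - 6*a - 4*(3*a - 1)^2 + 21)/(3*a^2 - 2*a + 7)^3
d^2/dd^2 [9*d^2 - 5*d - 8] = 18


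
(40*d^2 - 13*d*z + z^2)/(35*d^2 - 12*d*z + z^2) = (-8*d + z)/(-7*d + z)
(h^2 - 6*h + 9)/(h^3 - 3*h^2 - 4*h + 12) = (h - 3)/(h^2 - 4)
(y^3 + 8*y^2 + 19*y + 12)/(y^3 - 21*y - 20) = (y + 3)/(y - 5)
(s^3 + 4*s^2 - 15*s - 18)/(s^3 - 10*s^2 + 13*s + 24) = (s + 6)/(s - 8)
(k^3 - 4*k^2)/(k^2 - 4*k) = k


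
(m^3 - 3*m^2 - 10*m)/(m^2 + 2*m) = m - 5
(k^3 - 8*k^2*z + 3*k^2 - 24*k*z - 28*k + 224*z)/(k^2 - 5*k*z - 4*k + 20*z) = (-k^2 + 8*k*z - 7*k + 56*z)/(-k + 5*z)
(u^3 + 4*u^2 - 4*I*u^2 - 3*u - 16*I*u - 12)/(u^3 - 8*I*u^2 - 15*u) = (u^2 + u*(4 - I) - 4*I)/(u*(u - 5*I))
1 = 1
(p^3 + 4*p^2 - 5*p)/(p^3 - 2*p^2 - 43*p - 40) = p*(p - 1)/(p^2 - 7*p - 8)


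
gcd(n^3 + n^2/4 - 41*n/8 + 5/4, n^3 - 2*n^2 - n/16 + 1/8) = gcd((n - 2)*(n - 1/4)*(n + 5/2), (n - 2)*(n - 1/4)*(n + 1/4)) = n^2 - 9*n/4 + 1/2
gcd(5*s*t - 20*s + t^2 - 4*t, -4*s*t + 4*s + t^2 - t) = 1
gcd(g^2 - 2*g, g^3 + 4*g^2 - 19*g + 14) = g - 2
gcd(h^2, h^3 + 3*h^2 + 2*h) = h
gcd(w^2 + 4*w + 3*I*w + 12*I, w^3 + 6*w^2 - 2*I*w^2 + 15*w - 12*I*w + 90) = w + 3*I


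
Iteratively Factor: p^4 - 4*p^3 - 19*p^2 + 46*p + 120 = (p + 2)*(p^3 - 6*p^2 - 7*p + 60) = (p + 2)*(p + 3)*(p^2 - 9*p + 20) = (p - 4)*(p + 2)*(p + 3)*(p - 5)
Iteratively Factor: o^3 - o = (o)*(o^2 - 1) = o*(o + 1)*(o - 1)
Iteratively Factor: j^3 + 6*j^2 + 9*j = (j + 3)*(j^2 + 3*j) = (j + 3)^2*(j)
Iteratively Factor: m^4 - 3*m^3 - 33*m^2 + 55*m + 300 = (m - 5)*(m^3 + 2*m^2 - 23*m - 60) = (m - 5)*(m + 4)*(m^2 - 2*m - 15) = (m - 5)*(m + 3)*(m + 4)*(m - 5)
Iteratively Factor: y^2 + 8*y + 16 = (y + 4)*(y + 4)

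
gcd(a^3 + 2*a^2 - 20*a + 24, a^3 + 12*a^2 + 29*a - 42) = a + 6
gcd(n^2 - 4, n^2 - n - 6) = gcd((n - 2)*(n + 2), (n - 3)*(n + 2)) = n + 2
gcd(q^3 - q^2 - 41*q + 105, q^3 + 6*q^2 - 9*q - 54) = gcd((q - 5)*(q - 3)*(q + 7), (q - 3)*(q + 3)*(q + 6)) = q - 3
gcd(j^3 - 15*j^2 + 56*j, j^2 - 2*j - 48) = j - 8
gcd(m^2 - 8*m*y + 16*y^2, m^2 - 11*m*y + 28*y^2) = -m + 4*y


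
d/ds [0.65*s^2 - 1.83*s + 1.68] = 1.3*s - 1.83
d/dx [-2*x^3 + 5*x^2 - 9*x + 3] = -6*x^2 + 10*x - 9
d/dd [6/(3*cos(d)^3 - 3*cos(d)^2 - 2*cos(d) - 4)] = 96*(-9*sin(d)^2 - 6*cos(d) + 7)*sin(d)/(12*sin(d)^2 + cos(d) + 3*cos(3*d) - 28)^2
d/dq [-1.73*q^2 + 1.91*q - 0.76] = 1.91 - 3.46*q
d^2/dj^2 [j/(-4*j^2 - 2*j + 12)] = (-j*(4*j + 1)^2 + (6*j + 1)*(2*j^2 + j - 6))/(2*j^2 + j - 6)^3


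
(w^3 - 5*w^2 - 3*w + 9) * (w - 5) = w^4 - 10*w^3 + 22*w^2 + 24*w - 45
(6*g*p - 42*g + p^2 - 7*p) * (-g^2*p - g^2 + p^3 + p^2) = -6*g^3*p^2 + 36*g^3*p + 42*g^3 - g^2*p^3 + 6*g^2*p^2 + 7*g^2*p + 6*g*p^4 - 36*g*p^3 - 42*g*p^2 + p^5 - 6*p^4 - 7*p^3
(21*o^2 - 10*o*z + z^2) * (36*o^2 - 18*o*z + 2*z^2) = 756*o^4 - 738*o^3*z + 258*o^2*z^2 - 38*o*z^3 + 2*z^4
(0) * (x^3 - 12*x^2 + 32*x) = 0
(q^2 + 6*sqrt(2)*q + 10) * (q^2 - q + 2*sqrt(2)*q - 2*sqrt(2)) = q^4 - q^3 + 8*sqrt(2)*q^3 - 8*sqrt(2)*q^2 + 34*q^2 - 34*q + 20*sqrt(2)*q - 20*sqrt(2)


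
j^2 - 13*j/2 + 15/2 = (j - 5)*(j - 3/2)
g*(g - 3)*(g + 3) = g^3 - 9*g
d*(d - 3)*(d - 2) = d^3 - 5*d^2 + 6*d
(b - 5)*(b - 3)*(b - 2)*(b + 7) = b^4 - 3*b^3 - 39*b^2 + 187*b - 210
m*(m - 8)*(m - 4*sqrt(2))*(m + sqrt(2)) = m^4 - 8*m^3 - 3*sqrt(2)*m^3 - 8*m^2 + 24*sqrt(2)*m^2 + 64*m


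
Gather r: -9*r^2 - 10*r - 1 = -9*r^2 - 10*r - 1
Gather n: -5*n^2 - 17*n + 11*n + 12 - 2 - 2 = -5*n^2 - 6*n + 8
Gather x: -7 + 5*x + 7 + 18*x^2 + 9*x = 18*x^2 + 14*x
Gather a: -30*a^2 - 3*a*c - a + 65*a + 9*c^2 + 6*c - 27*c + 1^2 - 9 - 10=-30*a^2 + a*(64 - 3*c) + 9*c^2 - 21*c - 18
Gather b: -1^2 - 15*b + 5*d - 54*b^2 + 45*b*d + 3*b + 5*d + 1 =-54*b^2 + b*(45*d - 12) + 10*d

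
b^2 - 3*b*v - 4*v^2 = (b - 4*v)*(b + v)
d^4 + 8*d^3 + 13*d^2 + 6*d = d*(d + 1)^2*(d + 6)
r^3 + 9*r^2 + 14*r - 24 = (r - 1)*(r + 4)*(r + 6)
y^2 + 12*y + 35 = (y + 5)*(y + 7)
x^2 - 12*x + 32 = (x - 8)*(x - 4)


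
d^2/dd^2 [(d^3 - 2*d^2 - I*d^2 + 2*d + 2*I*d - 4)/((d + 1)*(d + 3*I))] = (d^3*(-14 + 24*I) + d^2*(-96 + 54*I) + d*(-42 - 108*I) + 148 + 18*I)/(d^6 + d^5*(3 + 9*I) + d^4*(-24 + 27*I) - 80*d^3 + d^2*(-81 - 72*I) + d*(-27 - 81*I) - 27*I)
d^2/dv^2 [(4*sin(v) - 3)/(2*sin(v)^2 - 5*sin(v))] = (-16*sin(v)^2 + 8*sin(v) - 58 + 3/sin(v) + 180/sin(v)^2 - 150/sin(v)^3)/(2*sin(v) - 5)^3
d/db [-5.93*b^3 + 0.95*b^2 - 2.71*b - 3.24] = -17.79*b^2 + 1.9*b - 2.71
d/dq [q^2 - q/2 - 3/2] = 2*q - 1/2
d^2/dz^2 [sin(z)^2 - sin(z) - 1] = sin(z) + 2*cos(2*z)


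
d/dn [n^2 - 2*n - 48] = 2*n - 2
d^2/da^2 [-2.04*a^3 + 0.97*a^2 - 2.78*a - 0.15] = 1.94 - 12.24*a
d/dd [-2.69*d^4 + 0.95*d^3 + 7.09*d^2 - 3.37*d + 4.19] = -10.76*d^3 + 2.85*d^2 + 14.18*d - 3.37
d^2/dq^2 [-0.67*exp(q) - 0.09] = -0.67*exp(q)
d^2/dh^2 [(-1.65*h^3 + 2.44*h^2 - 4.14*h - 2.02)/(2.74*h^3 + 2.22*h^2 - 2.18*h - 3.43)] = (56.710328*h^6 - 245.623464*h^5 - 431.717688*h^4 + 16.987316*h^3 - 416.788116*h^2 - 360.869406*h + 69.362904)/(20.570824*h^9 + 50.000616*h^8 - 8.588256*h^7 - 145.87518*h^6 - 118.351032*h^5 + 103.866204*h^4 + 185.946214*h^3 + 29.452038*h^2 - 76.942446*h - 40.353607)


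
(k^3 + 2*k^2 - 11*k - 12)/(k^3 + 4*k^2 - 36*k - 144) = (k^2 - 2*k - 3)/(k^2 - 36)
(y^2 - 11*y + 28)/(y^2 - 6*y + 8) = (y - 7)/(y - 2)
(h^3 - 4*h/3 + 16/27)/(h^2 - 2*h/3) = h + 2/3 - 8/(9*h)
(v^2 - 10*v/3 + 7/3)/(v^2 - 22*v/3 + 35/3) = (v - 1)/(v - 5)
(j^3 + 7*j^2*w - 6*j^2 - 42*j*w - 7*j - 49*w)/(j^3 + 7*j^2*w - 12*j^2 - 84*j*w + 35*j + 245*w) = (j + 1)/(j - 5)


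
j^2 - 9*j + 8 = (j - 8)*(j - 1)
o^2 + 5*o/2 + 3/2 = (o + 1)*(o + 3/2)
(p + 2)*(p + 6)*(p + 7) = p^3 + 15*p^2 + 68*p + 84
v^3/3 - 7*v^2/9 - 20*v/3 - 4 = (v/3 + 1)*(v - 6)*(v + 2/3)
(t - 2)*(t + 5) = t^2 + 3*t - 10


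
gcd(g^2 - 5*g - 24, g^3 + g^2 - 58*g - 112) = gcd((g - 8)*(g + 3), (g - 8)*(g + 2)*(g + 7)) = g - 8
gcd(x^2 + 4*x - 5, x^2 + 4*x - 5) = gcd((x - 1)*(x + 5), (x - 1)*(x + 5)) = x^2 + 4*x - 5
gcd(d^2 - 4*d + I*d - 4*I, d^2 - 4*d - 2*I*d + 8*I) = d - 4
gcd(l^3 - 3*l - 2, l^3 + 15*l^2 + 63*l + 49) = l + 1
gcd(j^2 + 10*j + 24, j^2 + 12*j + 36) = j + 6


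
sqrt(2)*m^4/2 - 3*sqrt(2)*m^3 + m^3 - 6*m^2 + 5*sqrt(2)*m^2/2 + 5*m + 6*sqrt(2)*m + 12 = (m - 4)*(m - 3)*(m + sqrt(2))*(sqrt(2)*m/2 + sqrt(2)/2)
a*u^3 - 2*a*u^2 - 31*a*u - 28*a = (u - 7)*(u + 4)*(a*u + a)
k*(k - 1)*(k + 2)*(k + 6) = k^4 + 7*k^3 + 4*k^2 - 12*k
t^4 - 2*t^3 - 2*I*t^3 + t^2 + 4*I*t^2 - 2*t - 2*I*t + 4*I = (t - 2)*(t - 2*I)*(t - I)*(t + I)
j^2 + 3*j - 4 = (j - 1)*(j + 4)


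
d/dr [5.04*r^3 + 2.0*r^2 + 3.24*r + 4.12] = 15.12*r^2 + 4.0*r + 3.24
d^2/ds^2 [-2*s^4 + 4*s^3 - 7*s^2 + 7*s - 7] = -24*s^2 + 24*s - 14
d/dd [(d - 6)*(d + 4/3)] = 2*d - 14/3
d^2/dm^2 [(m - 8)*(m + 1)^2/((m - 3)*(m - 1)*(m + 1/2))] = 8*(-5*m^6 - 96*m^5 + 237*m^4 + 207*m^3 - 546*m^2 - 219*m - 82)/(8*m^9 - 84*m^8 + 318*m^7 - 475*m^6 + 66*m^5 + 429*m^4 - 190*m^3 - 153*m^2 + 54*m + 27)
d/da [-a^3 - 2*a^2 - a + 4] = -3*a^2 - 4*a - 1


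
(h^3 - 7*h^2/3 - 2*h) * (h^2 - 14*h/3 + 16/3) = h^5 - 7*h^4 + 128*h^3/9 - 28*h^2/9 - 32*h/3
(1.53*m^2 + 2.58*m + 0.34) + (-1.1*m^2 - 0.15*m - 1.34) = 0.43*m^2 + 2.43*m - 1.0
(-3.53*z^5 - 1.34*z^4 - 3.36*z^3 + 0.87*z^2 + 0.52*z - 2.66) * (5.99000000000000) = -21.1447*z^5 - 8.0266*z^4 - 20.1264*z^3 + 5.2113*z^2 + 3.1148*z - 15.9334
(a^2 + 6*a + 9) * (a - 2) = a^3 + 4*a^2 - 3*a - 18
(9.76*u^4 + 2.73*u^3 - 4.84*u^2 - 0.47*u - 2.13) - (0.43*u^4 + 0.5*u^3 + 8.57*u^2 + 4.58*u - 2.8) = 9.33*u^4 + 2.23*u^3 - 13.41*u^2 - 5.05*u + 0.67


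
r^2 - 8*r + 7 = (r - 7)*(r - 1)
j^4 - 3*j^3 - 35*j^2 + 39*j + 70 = (j - 7)*(j - 2)*(j + 1)*(j + 5)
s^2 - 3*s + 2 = (s - 2)*(s - 1)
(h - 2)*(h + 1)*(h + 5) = h^3 + 4*h^2 - 7*h - 10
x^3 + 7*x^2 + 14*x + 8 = (x + 1)*(x + 2)*(x + 4)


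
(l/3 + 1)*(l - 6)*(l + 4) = l^3/3 + l^2/3 - 10*l - 24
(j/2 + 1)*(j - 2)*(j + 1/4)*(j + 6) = j^4/2 + 25*j^3/8 - 5*j^2/4 - 25*j/2 - 3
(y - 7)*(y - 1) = y^2 - 8*y + 7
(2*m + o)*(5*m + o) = 10*m^2 + 7*m*o + o^2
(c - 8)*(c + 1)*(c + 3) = c^3 - 4*c^2 - 29*c - 24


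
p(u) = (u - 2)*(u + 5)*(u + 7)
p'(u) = (u - 2)*(u + 5) + (u - 2)*(u + 7) + (u + 5)*(u + 7)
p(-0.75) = -73.05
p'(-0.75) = -2.31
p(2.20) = 13.25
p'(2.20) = 69.52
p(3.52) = 136.24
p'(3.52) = 118.57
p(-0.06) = -70.62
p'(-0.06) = 9.81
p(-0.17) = -71.59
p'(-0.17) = 7.69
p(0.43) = -63.34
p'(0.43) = 20.15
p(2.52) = 37.23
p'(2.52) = 80.45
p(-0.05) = -70.53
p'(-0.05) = 10.01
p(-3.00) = -40.00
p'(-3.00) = -22.00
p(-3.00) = -40.00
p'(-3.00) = -22.00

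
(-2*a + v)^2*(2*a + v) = 8*a^3 - 4*a^2*v - 2*a*v^2 + v^3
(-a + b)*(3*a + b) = -3*a^2 + 2*a*b + b^2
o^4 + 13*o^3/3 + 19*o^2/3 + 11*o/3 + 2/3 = (o + 1/3)*(o + 1)^2*(o + 2)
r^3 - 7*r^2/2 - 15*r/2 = r*(r - 5)*(r + 3/2)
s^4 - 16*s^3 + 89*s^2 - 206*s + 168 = (s - 7)*(s - 4)*(s - 3)*(s - 2)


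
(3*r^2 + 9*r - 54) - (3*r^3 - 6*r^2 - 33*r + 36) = -3*r^3 + 9*r^2 + 42*r - 90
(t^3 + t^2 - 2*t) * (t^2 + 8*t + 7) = t^5 + 9*t^4 + 13*t^3 - 9*t^2 - 14*t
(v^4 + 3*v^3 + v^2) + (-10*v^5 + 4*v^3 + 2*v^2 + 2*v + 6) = -10*v^5 + v^4 + 7*v^3 + 3*v^2 + 2*v + 6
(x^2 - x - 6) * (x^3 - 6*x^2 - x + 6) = x^5 - 7*x^4 - x^3 + 43*x^2 - 36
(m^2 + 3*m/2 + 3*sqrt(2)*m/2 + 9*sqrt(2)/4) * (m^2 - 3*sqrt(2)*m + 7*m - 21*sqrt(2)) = m^4 - 3*sqrt(2)*m^3/2 + 17*m^3/2 - 51*sqrt(2)*m^2/4 + 3*m^2/2 - 153*m/2 - 63*sqrt(2)*m/4 - 189/2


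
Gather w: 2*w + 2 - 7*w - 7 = -5*w - 5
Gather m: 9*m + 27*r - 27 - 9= 9*m + 27*r - 36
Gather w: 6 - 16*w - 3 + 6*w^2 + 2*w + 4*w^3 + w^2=4*w^3 + 7*w^2 - 14*w + 3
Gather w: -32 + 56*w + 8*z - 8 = 56*w + 8*z - 40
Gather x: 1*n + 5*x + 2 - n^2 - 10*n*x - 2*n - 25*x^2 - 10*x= -n^2 - n - 25*x^2 + x*(-10*n - 5) + 2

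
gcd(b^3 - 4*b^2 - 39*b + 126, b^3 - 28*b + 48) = b + 6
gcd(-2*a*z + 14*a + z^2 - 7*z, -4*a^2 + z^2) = -2*a + z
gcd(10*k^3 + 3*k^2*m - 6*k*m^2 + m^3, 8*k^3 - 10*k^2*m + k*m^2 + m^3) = 2*k - m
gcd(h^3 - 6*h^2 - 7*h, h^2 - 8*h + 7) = h - 7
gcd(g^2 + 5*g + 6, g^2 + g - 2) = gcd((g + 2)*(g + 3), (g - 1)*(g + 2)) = g + 2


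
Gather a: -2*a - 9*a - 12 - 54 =-11*a - 66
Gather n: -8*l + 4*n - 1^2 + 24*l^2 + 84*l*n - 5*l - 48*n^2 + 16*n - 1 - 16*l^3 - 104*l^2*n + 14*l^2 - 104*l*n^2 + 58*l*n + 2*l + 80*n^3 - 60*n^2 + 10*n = -16*l^3 + 38*l^2 - 11*l + 80*n^3 + n^2*(-104*l - 108) + n*(-104*l^2 + 142*l + 30) - 2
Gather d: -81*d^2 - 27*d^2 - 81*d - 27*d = -108*d^2 - 108*d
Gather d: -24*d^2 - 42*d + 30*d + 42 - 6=-24*d^2 - 12*d + 36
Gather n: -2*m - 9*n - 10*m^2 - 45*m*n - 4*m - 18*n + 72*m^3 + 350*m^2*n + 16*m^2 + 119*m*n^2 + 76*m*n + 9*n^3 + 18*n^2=72*m^3 + 6*m^2 - 6*m + 9*n^3 + n^2*(119*m + 18) + n*(350*m^2 + 31*m - 27)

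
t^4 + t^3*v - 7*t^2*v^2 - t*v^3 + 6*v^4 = (t - 2*v)*(t - v)*(t + v)*(t + 3*v)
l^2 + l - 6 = (l - 2)*(l + 3)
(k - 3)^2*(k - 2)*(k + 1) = k^4 - 7*k^3 + 13*k^2 + 3*k - 18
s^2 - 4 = (s - 2)*(s + 2)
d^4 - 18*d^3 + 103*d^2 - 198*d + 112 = (d - 8)*(d - 7)*(d - 2)*(d - 1)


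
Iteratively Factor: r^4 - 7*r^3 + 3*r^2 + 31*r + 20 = (r - 4)*(r^3 - 3*r^2 - 9*r - 5) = (r - 4)*(r + 1)*(r^2 - 4*r - 5) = (r - 4)*(r + 1)^2*(r - 5)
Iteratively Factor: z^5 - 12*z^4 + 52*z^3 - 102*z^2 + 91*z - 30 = (z - 2)*(z^4 - 10*z^3 + 32*z^2 - 38*z + 15) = (z - 2)*(z - 1)*(z^3 - 9*z^2 + 23*z - 15) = (z - 3)*(z - 2)*(z - 1)*(z^2 - 6*z + 5) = (z - 3)*(z - 2)*(z - 1)^2*(z - 5)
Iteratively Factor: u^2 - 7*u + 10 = (u - 5)*(u - 2)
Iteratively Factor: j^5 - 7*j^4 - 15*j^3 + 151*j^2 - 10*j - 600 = (j + 4)*(j^4 - 11*j^3 + 29*j^2 + 35*j - 150) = (j - 5)*(j + 4)*(j^3 - 6*j^2 - j + 30) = (j - 5)^2*(j + 4)*(j^2 - j - 6) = (j - 5)^2*(j + 2)*(j + 4)*(j - 3)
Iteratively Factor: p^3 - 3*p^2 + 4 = (p - 2)*(p^2 - p - 2) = (p - 2)^2*(p + 1)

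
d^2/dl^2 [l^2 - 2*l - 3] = 2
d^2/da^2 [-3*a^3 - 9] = -18*a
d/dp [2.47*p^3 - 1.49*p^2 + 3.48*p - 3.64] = 7.41*p^2 - 2.98*p + 3.48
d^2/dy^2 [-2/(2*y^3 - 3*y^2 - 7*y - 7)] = 4*(3*(2*y - 1)*(-2*y^3 + 3*y^2 + 7*y + 7) + (-6*y^2 + 6*y + 7)^2)/(-2*y^3 + 3*y^2 + 7*y + 7)^3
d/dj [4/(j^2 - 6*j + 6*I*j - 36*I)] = 8*(-j + 3 - 3*I)/(j^2 - 6*j + 6*I*j - 36*I)^2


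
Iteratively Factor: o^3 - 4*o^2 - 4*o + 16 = (o - 4)*(o^2 - 4) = (o - 4)*(o - 2)*(o + 2)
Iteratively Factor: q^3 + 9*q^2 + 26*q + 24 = (q + 2)*(q^2 + 7*q + 12) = (q + 2)*(q + 3)*(q + 4)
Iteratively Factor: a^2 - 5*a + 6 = (a - 2)*(a - 3)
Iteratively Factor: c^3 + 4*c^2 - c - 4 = (c + 4)*(c^2 - 1) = (c + 1)*(c + 4)*(c - 1)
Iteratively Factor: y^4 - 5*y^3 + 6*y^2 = (y)*(y^3 - 5*y^2 + 6*y) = y*(y - 2)*(y^2 - 3*y) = y*(y - 3)*(y - 2)*(y)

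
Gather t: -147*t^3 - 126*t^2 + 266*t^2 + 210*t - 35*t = -147*t^3 + 140*t^2 + 175*t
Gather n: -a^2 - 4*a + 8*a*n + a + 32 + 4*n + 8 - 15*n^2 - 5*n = -a^2 - 3*a - 15*n^2 + n*(8*a - 1) + 40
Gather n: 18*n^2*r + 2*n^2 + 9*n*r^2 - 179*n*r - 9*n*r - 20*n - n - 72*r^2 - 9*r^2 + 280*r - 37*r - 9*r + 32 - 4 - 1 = n^2*(18*r + 2) + n*(9*r^2 - 188*r - 21) - 81*r^2 + 234*r + 27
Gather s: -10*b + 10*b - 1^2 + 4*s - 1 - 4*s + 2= 0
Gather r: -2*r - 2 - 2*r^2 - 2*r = -2*r^2 - 4*r - 2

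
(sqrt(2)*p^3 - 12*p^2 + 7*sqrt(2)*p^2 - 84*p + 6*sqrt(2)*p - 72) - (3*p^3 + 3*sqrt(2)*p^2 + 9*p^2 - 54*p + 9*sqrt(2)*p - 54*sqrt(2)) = -3*p^3 + sqrt(2)*p^3 - 21*p^2 + 4*sqrt(2)*p^2 - 30*p - 3*sqrt(2)*p - 72 + 54*sqrt(2)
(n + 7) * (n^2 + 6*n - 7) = n^3 + 13*n^2 + 35*n - 49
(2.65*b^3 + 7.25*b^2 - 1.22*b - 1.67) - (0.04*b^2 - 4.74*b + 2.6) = 2.65*b^3 + 7.21*b^2 + 3.52*b - 4.27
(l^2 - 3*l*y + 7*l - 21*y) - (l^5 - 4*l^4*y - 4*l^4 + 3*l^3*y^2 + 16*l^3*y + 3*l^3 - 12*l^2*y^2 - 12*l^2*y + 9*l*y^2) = -l^5 + 4*l^4*y + 4*l^4 - 3*l^3*y^2 - 16*l^3*y - 3*l^3 + 12*l^2*y^2 + 12*l^2*y + l^2 - 9*l*y^2 - 3*l*y + 7*l - 21*y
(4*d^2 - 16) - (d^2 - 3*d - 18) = 3*d^2 + 3*d + 2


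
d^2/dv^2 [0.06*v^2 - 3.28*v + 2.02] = 0.120000000000000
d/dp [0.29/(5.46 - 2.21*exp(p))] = 0.6409*exp(p)/(2.21*exp(p) - 5.46)^2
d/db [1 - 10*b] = -10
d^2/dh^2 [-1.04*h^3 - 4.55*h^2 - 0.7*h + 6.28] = -6.24*h - 9.1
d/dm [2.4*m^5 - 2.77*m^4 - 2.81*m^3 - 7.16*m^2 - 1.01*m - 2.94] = 12.0*m^4 - 11.08*m^3 - 8.43*m^2 - 14.32*m - 1.01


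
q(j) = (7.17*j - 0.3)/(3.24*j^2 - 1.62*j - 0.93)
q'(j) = (1.62 - 6.48*j)*(7.17*j - 0.3)/(3.24*j^2 - 1.62*j - 0.93)^2 + 7.17/(3.24*j^2 - 1.62*j - 0.93)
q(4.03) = 0.63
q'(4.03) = -0.18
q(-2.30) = -0.84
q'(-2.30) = -0.34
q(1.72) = 2.05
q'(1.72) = -2.11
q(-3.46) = -0.58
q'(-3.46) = -0.15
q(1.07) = 7.05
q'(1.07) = -28.94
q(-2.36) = -0.82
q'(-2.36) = -0.32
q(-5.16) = -0.40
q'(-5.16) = -0.07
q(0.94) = 15.70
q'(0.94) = -153.75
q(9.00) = 0.26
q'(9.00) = -0.03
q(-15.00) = -0.14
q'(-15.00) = -0.01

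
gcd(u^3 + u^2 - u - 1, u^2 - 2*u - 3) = u + 1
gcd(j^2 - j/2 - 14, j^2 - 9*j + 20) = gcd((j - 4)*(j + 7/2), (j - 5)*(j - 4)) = j - 4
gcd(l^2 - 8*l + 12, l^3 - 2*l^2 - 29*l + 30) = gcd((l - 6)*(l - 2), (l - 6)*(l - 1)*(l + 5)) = l - 6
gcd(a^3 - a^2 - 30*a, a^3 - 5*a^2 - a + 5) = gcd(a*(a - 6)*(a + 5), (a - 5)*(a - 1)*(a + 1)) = 1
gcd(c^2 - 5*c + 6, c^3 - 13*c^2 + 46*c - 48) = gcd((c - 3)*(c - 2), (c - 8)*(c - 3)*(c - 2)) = c^2 - 5*c + 6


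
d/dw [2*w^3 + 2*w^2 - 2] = 2*w*(3*w + 2)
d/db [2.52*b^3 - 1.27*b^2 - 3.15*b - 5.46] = 7.56*b^2 - 2.54*b - 3.15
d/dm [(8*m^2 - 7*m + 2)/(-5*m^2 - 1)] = (-35*m^2 + 4*m + 7)/(25*m^4 + 10*m^2 + 1)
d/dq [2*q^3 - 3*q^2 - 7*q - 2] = 6*q^2 - 6*q - 7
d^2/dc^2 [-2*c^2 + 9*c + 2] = -4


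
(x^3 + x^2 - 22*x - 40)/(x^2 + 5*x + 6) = (x^2 - x - 20)/(x + 3)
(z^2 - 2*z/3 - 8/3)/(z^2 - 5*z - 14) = (-3*z^2 + 2*z + 8)/(3*(-z^2 + 5*z + 14))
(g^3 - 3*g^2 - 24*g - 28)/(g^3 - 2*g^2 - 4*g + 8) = (g^2 - 5*g - 14)/(g^2 - 4*g + 4)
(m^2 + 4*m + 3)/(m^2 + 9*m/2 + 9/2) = 2*(m + 1)/(2*m + 3)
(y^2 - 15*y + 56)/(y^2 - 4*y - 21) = (y - 8)/(y + 3)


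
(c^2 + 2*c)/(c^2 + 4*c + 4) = c/(c + 2)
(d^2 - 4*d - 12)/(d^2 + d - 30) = (d^2 - 4*d - 12)/(d^2 + d - 30)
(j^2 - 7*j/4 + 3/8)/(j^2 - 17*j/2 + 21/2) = (j - 1/4)/(j - 7)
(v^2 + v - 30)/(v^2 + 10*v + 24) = (v - 5)/(v + 4)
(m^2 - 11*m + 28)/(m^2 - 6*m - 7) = (m - 4)/(m + 1)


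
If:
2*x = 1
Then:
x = 1/2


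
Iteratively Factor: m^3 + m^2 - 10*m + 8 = (m - 2)*(m^2 + 3*m - 4) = (m - 2)*(m + 4)*(m - 1)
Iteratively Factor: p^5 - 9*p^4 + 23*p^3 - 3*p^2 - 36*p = (p + 1)*(p^4 - 10*p^3 + 33*p^2 - 36*p) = p*(p + 1)*(p^3 - 10*p^2 + 33*p - 36) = p*(p - 3)*(p + 1)*(p^2 - 7*p + 12) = p*(p - 3)^2*(p + 1)*(p - 4)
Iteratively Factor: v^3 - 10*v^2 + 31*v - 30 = (v - 5)*(v^2 - 5*v + 6) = (v - 5)*(v - 2)*(v - 3)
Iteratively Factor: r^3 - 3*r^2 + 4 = (r - 2)*(r^2 - r - 2) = (r - 2)*(r + 1)*(r - 2)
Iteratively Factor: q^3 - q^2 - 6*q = (q)*(q^2 - q - 6) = q*(q - 3)*(q + 2)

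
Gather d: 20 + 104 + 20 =144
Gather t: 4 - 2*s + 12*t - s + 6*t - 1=-3*s + 18*t + 3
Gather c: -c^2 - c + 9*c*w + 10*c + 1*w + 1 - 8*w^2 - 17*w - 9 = -c^2 + c*(9*w + 9) - 8*w^2 - 16*w - 8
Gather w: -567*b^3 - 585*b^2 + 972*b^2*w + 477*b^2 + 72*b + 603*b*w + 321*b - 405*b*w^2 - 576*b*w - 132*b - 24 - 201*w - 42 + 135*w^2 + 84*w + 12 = -567*b^3 - 108*b^2 + 261*b + w^2*(135 - 405*b) + w*(972*b^2 + 27*b - 117) - 54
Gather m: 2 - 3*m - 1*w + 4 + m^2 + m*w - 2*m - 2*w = m^2 + m*(w - 5) - 3*w + 6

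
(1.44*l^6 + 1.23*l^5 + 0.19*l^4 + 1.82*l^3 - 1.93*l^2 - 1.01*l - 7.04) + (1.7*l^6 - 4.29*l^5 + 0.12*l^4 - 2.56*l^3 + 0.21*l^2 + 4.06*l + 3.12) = 3.14*l^6 - 3.06*l^5 + 0.31*l^4 - 0.74*l^3 - 1.72*l^2 + 3.05*l - 3.92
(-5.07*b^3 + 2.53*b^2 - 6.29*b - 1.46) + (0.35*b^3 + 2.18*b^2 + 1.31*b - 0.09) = -4.72*b^3 + 4.71*b^2 - 4.98*b - 1.55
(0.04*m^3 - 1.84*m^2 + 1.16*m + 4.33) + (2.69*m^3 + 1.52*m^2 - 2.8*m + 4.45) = 2.73*m^3 - 0.32*m^2 - 1.64*m + 8.78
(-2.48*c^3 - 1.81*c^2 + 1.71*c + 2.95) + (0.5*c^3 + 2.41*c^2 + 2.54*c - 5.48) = -1.98*c^3 + 0.6*c^2 + 4.25*c - 2.53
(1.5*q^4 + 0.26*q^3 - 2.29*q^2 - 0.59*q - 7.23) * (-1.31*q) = -1.965*q^5 - 0.3406*q^4 + 2.9999*q^3 + 0.7729*q^2 + 9.4713*q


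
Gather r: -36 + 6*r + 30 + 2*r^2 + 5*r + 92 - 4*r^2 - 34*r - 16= -2*r^2 - 23*r + 70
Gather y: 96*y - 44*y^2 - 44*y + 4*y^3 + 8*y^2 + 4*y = 4*y^3 - 36*y^2 + 56*y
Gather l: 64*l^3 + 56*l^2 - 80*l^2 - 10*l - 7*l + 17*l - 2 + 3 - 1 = 64*l^3 - 24*l^2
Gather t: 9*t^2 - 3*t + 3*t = 9*t^2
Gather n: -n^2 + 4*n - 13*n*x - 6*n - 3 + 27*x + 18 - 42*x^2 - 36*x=-n^2 + n*(-13*x - 2) - 42*x^2 - 9*x + 15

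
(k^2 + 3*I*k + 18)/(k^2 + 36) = (k - 3*I)/(k - 6*I)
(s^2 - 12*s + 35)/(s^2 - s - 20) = (s - 7)/(s + 4)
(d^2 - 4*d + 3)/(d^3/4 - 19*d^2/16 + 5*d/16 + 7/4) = 16*(d^2 - 4*d + 3)/(4*d^3 - 19*d^2 + 5*d + 28)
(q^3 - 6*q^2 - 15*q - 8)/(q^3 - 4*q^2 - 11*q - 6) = (q - 8)/(q - 6)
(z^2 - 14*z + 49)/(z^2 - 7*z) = (z - 7)/z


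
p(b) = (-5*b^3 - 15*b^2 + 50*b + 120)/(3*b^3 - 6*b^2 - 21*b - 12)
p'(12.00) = 0.08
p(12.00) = -2.49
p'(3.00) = 3.65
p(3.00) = 0.00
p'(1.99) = 1.67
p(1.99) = -2.24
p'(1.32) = 2.04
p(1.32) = -3.43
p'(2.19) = 1.73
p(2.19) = -1.90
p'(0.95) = 2.77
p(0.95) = -4.30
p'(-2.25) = -0.73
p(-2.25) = 0.39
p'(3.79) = 72.86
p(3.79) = 12.33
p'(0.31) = 6.78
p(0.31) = -7.05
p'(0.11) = 10.23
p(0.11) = -8.72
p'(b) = (-15*b^2 - 30*b + 50)/(3*b^3 - 6*b^2 - 21*b - 12) + (-9*b^2 + 12*b + 21)*(-5*b^3 - 15*b^2 + 50*b + 120)/(3*b^3 - 6*b^2 - 21*b - 12)^2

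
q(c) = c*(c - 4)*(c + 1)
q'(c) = c*(c - 4) + c*(c + 1) + (c - 4)*(c + 1)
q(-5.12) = -192.38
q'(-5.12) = 105.36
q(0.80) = -4.61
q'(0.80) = -6.88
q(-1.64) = -5.92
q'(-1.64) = 13.91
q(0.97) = -5.79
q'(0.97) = -7.00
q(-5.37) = -219.88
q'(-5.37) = 114.73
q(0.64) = -3.53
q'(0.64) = -6.61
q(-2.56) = -26.20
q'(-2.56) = 31.02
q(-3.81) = -83.61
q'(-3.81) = 62.41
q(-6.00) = -300.00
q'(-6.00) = 140.00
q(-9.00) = -936.00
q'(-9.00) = 293.00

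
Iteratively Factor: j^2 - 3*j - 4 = (j - 4)*(j + 1)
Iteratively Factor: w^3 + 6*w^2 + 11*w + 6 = (w + 2)*(w^2 + 4*w + 3) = (w + 2)*(w + 3)*(w + 1)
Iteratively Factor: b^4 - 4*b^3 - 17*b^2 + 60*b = (b)*(b^3 - 4*b^2 - 17*b + 60) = b*(b + 4)*(b^2 - 8*b + 15) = b*(b - 5)*(b + 4)*(b - 3)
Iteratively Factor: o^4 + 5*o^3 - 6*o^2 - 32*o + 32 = (o + 4)*(o^3 + o^2 - 10*o + 8) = (o + 4)^2*(o^2 - 3*o + 2) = (o - 1)*(o + 4)^2*(o - 2)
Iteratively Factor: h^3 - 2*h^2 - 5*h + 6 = (h + 2)*(h^2 - 4*h + 3) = (h - 3)*(h + 2)*(h - 1)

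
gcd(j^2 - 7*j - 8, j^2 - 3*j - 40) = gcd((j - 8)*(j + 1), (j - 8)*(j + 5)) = j - 8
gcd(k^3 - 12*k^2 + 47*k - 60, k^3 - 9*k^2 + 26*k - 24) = k^2 - 7*k + 12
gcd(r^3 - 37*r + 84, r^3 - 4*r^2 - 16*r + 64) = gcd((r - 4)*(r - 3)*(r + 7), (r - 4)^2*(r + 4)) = r - 4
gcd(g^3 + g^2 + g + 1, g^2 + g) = g + 1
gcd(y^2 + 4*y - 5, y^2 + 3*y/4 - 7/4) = y - 1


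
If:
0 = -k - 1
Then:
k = -1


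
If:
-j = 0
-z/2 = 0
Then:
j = 0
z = 0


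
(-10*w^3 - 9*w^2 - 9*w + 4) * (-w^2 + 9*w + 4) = 10*w^5 - 81*w^4 - 112*w^3 - 121*w^2 + 16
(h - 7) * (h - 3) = h^2 - 10*h + 21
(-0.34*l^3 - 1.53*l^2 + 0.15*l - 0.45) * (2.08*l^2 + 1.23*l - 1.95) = -0.7072*l^5 - 3.6006*l^4 - 0.9069*l^3 + 2.232*l^2 - 0.846*l + 0.8775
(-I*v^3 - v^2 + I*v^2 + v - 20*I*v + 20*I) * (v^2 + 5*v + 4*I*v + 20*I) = -I*v^5 + 3*v^4 - 4*I*v^4 + 12*v^3 - 19*I*v^3 + 65*v^2 - 96*I*v^2 + 320*v + 120*I*v - 400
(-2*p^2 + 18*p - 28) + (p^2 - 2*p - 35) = -p^2 + 16*p - 63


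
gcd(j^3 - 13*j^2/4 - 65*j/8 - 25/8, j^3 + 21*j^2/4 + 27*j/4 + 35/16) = j^2 + 7*j/4 + 5/8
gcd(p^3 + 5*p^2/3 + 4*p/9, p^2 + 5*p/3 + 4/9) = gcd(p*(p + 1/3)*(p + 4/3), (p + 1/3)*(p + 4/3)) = p^2 + 5*p/3 + 4/9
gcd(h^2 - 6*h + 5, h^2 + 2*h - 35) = h - 5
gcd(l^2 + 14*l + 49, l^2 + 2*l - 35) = l + 7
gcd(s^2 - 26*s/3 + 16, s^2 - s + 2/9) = 1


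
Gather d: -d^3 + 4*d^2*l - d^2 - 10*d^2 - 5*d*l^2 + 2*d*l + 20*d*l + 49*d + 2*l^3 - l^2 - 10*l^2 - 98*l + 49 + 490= -d^3 + d^2*(4*l - 11) + d*(-5*l^2 + 22*l + 49) + 2*l^3 - 11*l^2 - 98*l + 539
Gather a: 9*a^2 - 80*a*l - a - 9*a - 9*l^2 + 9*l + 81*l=9*a^2 + a*(-80*l - 10) - 9*l^2 + 90*l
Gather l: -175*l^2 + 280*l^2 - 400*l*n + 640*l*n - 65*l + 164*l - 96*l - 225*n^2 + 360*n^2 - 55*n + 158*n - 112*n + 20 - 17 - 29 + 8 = 105*l^2 + l*(240*n + 3) + 135*n^2 - 9*n - 18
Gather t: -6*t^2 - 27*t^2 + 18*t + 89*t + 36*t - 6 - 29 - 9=-33*t^2 + 143*t - 44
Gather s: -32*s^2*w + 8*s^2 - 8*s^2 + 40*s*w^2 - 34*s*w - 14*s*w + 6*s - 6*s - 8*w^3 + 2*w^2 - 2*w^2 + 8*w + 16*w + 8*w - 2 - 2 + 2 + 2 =-32*s^2*w + s*(40*w^2 - 48*w) - 8*w^3 + 32*w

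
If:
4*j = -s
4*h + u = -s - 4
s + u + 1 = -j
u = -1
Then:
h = -3/4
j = 0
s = 0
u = -1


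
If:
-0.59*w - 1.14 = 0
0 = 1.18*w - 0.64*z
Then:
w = -1.93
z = -3.56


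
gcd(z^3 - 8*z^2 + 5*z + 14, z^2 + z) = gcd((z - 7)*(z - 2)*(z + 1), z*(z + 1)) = z + 1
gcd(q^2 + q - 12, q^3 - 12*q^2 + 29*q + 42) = 1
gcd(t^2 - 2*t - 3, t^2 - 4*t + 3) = t - 3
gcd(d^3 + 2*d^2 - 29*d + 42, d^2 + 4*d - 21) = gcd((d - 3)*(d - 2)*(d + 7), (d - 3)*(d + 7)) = d^2 + 4*d - 21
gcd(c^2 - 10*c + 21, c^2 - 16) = 1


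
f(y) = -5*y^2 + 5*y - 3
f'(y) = 5 - 10*y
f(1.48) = -6.55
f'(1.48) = -9.80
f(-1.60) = -23.80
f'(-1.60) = 21.00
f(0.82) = -2.26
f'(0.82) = -3.20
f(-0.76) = -9.69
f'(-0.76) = 12.60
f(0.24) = -2.09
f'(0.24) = 2.60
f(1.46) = -6.36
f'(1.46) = -9.60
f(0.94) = -2.72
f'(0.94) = -4.40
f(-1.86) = -29.60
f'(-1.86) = 23.60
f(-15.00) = -1203.00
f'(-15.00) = 155.00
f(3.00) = -33.00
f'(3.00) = -25.00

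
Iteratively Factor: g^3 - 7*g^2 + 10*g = (g)*(g^2 - 7*g + 10) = g*(g - 2)*(g - 5)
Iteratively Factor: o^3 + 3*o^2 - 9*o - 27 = (o - 3)*(o^2 + 6*o + 9) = (o - 3)*(o + 3)*(o + 3)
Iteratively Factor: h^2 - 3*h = (h - 3)*(h)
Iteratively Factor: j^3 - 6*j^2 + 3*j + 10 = (j + 1)*(j^2 - 7*j + 10) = (j - 5)*(j + 1)*(j - 2)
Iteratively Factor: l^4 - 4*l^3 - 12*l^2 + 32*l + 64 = (l - 4)*(l^3 - 12*l - 16) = (l - 4)^2*(l^2 + 4*l + 4) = (l - 4)^2*(l + 2)*(l + 2)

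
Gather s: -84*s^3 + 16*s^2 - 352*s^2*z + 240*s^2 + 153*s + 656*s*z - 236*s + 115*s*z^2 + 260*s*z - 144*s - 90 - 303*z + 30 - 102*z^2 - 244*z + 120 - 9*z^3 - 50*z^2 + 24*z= -84*s^3 + s^2*(256 - 352*z) + s*(115*z^2 + 916*z - 227) - 9*z^3 - 152*z^2 - 523*z + 60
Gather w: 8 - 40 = -32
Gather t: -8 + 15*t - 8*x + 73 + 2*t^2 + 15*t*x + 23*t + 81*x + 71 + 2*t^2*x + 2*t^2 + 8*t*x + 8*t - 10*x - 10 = t^2*(2*x + 4) + t*(23*x + 46) + 63*x + 126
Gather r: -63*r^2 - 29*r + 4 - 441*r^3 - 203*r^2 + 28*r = -441*r^3 - 266*r^2 - r + 4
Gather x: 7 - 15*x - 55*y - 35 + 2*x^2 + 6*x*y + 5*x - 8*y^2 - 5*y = 2*x^2 + x*(6*y - 10) - 8*y^2 - 60*y - 28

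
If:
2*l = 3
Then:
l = 3/2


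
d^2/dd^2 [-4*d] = 0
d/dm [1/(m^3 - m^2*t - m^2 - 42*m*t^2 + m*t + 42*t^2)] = (-3*m^2 + 2*m*t + 2*m + 42*t^2 - t)/(m^3 - m^2*t - m^2 - 42*m*t^2 + m*t + 42*t^2)^2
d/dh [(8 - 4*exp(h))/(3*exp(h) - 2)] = -16*exp(h)/(3*exp(h) - 2)^2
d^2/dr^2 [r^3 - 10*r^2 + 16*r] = 6*r - 20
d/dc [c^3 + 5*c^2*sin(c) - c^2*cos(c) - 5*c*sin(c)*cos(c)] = c^2*sin(c) + 5*c^2*cos(c) + 3*c^2 + 10*c*sin(c) - 2*c*cos(c) - 5*c*cos(2*c) - 5*sin(2*c)/2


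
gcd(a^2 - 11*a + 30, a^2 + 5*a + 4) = 1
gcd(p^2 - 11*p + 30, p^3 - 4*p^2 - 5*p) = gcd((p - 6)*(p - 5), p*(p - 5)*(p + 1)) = p - 5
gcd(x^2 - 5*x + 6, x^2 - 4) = x - 2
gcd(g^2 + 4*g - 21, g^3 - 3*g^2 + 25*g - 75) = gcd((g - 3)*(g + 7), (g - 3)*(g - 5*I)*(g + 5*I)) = g - 3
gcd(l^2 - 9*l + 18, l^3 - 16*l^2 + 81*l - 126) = l^2 - 9*l + 18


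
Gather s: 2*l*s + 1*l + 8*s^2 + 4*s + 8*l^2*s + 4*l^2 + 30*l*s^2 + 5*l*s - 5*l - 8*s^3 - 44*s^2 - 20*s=4*l^2 - 4*l - 8*s^3 + s^2*(30*l - 36) + s*(8*l^2 + 7*l - 16)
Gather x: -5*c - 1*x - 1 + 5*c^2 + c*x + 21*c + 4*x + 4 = 5*c^2 + 16*c + x*(c + 3) + 3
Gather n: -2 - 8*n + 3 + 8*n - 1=0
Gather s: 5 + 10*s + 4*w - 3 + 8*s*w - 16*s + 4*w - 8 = s*(8*w - 6) + 8*w - 6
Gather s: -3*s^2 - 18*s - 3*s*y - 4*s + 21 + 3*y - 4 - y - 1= -3*s^2 + s*(-3*y - 22) + 2*y + 16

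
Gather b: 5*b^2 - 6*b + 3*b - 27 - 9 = 5*b^2 - 3*b - 36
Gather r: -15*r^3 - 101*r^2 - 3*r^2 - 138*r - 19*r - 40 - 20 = -15*r^3 - 104*r^2 - 157*r - 60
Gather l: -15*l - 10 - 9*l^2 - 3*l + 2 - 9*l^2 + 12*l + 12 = -18*l^2 - 6*l + 4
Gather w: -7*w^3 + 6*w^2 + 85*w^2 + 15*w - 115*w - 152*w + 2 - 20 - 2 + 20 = -7*w^3 + 91*w^2 - 252*w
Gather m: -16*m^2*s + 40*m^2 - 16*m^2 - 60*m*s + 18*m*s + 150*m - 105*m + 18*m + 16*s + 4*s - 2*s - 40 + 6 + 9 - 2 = m^2*(24 - 16*s) + m*(63 - 42*s) + 18*s - 27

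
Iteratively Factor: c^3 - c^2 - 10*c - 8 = (c + 2)*(c^2 - 3*c - 4) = (c + 1)*(c + 2)*(c - 4)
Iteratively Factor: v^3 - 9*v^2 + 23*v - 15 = (v - 5)*(v^2 - 4*v + 3) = (v - 5)*(v - 1)*(v - 3)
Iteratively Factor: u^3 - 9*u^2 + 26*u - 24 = (u - 4)*(u^2 - 5*u + 6) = (u - 4)*(u - 2)*(u - 3)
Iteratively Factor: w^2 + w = (w)*(w + 1)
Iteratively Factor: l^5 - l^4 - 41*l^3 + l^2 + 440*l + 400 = (l + 4)*(l^4 - 5*l^3 - 21*l^2 + 85*l + 100) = (l + 4)^2*(l^3 - 9*l^2 + 15*l + 25) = (l - 5)*(l + 4)^2*(l^2 - 4*l - 5) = (l - 5)^2*(l + 4)^2*(l + 1)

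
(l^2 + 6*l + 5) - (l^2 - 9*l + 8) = 15*l - 3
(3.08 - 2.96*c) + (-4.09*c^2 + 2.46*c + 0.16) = -4.09*c^2 - 0.5*c + 3.24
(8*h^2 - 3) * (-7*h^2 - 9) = -56*h^4 - 51*h^2 + 27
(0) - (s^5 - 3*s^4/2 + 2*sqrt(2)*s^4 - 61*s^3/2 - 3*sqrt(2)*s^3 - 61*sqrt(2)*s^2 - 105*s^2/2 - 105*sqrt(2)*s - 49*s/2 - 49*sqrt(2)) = -s^5 - 2*sqrt(2)*s^4 + 3*s^4/2 + 3*sqrt(2)*s^3 + 61*s^3/2 + 105*s^2/2 + 61*sqrt(2)*s^2 + 49*s/2 + 105*sqrt(2)*s + 49*sqrt(2)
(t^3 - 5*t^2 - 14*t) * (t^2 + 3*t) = t^5 - 2*t^4 - 29*t^3 - 42*t^2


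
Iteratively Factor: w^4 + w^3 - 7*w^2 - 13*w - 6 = (w + 2)*(w^3 - w^2 - 5*w - 3) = (w + 1)*(w + 2)*(w^2 - 2*w - 3) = (w + 1)^2*(w + 2)*(w - 3)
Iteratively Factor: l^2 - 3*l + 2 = (l - 1)*(l - 2)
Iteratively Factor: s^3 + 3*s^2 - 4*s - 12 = (s + 2)*(s^2 + s - 6) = (s - 2)*(s + 2)*(s + 3)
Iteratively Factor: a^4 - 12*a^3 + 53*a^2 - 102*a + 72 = (a - 3)*(a^3 - 9*a^2 + 26*a - 24) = (a - 3)*(a - 2)*(a^2 - 7*a + 12) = (a - 3)^2*(a - 2)*(a - 4)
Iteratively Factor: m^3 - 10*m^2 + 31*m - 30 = (m - 5)*(m^2 - 5*m + 6) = (m - 5)*(m - 3)*(m - 2)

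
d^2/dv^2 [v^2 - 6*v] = 2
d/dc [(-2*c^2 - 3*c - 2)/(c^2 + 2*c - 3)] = (-c^2 + 16*c + 13)/(c^4 + 4*c^3 - 2*c^2 - 12*c + 9)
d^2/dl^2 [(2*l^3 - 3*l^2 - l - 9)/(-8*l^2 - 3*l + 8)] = 2*(-154*l^3 + 2448*l^2 + 456*l + 873)/(512*l^6 + 576*l^5 - 1320*l^4 - 1125*l^3 + 1320*l^2 + 576*l - 512)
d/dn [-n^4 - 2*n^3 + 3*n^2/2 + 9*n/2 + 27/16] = -4*n^3 - 6*n^2 + 3*n + 9/2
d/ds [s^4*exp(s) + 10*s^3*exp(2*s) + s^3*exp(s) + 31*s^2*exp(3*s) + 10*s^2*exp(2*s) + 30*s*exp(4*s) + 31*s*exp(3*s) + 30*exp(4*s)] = (s^4 + 20*s^3*exp(s) + 5*s^3 + 93*s^2*exp(2*s) + 50*s^2*exp(s) + 3*s^2 + 120*s*exp(3*s) + 155*s*exp(2*s) + 20*s*exp(s) + 150*exp(3*s) + 31*exp(2*s))*exp(s)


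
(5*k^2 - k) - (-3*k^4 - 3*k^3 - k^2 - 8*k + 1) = 3*k^4 + 3*k^3 + 6*k^2 + 7*k - 1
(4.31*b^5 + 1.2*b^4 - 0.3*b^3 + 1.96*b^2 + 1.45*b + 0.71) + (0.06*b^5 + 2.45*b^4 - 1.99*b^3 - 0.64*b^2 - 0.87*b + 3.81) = 4.37*b^5 + 3.65*b^4 - 2.29*b^3 + 1.32*b^2 + 0.58*b + 4.52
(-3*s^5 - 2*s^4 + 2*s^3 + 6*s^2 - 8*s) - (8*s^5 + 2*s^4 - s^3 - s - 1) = -11*s^5 - 4*s^4 + 3*s^3 + 6*s^2 - 7*s + 1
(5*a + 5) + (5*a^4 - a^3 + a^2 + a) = 5*a^4 - a^3 + a^2 + 6*a + 5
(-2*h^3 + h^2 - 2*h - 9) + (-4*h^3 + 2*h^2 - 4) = -6*h^3 + 3*h^2 - 2*h - 13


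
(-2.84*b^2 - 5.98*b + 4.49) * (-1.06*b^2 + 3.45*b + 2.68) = 3.0104*b^4 - 3.4592*b^3 - 33.0016*b^2 - 0.535900000000002*b + 12.0332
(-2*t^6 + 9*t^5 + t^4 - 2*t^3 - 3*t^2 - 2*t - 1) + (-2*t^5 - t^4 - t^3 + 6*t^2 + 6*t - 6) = -2*t^6 + 7*t^5 - 3*t^3 + 3*t^2 + 4*t - 7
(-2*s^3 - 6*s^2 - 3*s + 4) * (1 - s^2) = 2*s^5 + 6*s^4 + s^3 - 10*s^2 - 3*s + 4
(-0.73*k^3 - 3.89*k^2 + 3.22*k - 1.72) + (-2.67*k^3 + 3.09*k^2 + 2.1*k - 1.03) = -3.4*k^3 - 0.8*k^2 + 5.32*k - 2.75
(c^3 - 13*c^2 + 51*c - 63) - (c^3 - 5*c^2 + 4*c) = -8*c^2 + 47*c - 63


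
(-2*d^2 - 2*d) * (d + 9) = -2*d^3 - 20*d^2 - 18*d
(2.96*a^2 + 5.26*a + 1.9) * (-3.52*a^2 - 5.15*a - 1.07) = -10.4192*a^4 - 33.7592*a^3 - 36.9442*a^2 - 15.4132*a - 2.033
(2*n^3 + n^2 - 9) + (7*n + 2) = 2*n^3 + n^2 + 7*n - 7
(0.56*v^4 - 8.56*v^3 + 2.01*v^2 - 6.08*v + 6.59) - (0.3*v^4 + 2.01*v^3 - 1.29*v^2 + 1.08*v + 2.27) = 0.26*v^4 - 10.57*v^3 + 3.3*v^2 - 7.16*v + 4.32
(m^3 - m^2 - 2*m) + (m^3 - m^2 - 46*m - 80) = 2*m^3 - 2*m^2 - 48*m - 80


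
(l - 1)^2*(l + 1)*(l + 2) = l^4 + l^3 - 3*l^2 - l + 2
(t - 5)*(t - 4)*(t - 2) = t^3 - 11*t^2 + 38*t - 40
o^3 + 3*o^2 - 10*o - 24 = (o - 3)*(o + 2)*(o + 4)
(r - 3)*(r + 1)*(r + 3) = r^3 + r^2 - 9*r - 9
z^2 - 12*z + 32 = (z - 8)*(z - 4)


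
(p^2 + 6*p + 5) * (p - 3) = p^3 + 3*p^2 - 13*p - 15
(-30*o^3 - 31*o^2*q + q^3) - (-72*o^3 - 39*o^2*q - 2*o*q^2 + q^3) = 42*o^3 + 8*o^2*q + 2*o*q^2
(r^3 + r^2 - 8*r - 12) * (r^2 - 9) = r^5 + r^4 - 17*r^3 - 21*r^2 + 72*r + 108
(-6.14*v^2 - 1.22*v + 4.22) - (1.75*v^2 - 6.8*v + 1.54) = -7.89*v^2 + 5.58*v + 2.68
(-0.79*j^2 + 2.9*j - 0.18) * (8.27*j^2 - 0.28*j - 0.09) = -6.5333*j^4 + 24.2042*j^3 - 2.2295*j^2 - 0.2106*j + 0.0162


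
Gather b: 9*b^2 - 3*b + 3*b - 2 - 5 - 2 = 9*b^2 - 9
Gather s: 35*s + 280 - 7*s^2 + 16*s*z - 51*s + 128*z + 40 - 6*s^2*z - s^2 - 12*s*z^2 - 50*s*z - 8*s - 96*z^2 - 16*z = s^2*(-6*z - 8) + s*(-12*z^2 - 34*z - 24) - 96*z^2 + 112*z + 320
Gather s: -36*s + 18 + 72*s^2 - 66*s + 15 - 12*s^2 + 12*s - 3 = 60*s^2 - 90*s + 30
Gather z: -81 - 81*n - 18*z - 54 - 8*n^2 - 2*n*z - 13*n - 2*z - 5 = -8*n^2 - 94*n + z*(-2*n - 20) - 140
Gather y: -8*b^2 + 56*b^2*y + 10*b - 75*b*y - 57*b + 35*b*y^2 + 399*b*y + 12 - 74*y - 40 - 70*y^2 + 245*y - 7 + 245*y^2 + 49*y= -8*b^2 - 47*b + y^2*(35*b + 175) + y*(56*b^2 + 324*b + 220) - 35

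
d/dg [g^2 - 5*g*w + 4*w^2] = 2*g - 5*w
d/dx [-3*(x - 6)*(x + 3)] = 9 - 6*x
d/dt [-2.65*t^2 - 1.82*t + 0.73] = -5.3*t - 1.82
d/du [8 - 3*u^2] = -6*u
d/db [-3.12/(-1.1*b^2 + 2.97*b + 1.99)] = (9.2664 - 6.864*b)/(-1.1*b^2 + 2.97*b + 1.99)^2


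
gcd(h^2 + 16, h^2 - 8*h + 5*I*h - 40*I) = 1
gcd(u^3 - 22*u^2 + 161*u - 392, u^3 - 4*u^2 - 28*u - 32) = u - 8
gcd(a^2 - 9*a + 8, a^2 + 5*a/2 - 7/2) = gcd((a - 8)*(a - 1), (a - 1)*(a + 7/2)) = a - 1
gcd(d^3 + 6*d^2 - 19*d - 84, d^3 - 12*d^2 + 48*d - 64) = d - 4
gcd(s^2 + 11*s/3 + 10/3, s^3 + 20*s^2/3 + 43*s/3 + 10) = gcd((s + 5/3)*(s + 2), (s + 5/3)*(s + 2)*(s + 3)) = s^2 + 11*s/3 + 10/3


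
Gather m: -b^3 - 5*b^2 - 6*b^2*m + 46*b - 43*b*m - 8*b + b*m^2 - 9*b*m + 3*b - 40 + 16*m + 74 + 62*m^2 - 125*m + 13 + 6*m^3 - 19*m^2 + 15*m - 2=-b^3 - 5*b^2 + 41*b + 6*m^3 + m^2*(b + 43) + m*(-6*b^2 - 52*b - 94) + 45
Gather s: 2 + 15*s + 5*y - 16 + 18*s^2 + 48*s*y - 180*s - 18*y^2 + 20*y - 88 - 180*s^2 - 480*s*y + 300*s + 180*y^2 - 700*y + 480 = -162*s^2 + s*(135 - 432*y) + 162*y^2 - 675*y + 378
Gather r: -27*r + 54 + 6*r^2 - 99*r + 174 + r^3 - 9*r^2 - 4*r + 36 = r^3 - 3*r^2 - 130*r + 264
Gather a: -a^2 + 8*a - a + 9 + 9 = -a^2 + 7*a + 18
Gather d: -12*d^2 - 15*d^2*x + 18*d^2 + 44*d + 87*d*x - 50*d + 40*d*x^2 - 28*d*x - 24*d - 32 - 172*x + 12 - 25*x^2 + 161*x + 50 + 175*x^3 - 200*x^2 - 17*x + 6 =d^2*(6 - 15*x) + d*(40*x^2 + 59*x - 30) + 175*x^3 - 225*x^2 - 28*x + 36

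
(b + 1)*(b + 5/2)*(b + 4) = b^3 + 15*b^2/2 + 33*b/2 + 10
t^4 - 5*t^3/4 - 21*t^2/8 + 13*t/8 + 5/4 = (t - 2)*(t - 1)*(t + 1/2)*(t + 5/4)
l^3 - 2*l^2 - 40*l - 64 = (l - 8)*(l + 2)*(l + 4)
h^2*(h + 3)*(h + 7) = h^4 + 10*h^3 + 21*h^2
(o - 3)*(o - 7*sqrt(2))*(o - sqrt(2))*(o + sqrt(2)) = o^4 - 7*sqrt(2)*o^3 - 3*o^3 - 2*o^2 + 21*sqrt(2)*o^2 + 6*o + 14*sqrt(2)*o - 42*sqrt(2)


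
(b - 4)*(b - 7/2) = b^2 - 15*b/2 + 14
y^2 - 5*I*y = y*(y - 5*I)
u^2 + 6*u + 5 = (u + 1)*(u + 5)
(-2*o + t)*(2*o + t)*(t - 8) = -4*o^2*t + 32*o^2 + t^3 - 8*t^2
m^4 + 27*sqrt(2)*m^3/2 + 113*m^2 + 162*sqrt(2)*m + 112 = (m + sqrt(2)/2)*(m + 2*sqrt(2))*(m + 4*sqrt(2))*(m + 7*sqrt(2))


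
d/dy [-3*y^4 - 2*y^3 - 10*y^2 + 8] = 2*y*(-6*y^2 - 3*y - 10)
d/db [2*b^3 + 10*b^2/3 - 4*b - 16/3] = 6*b^2 + 20*b/3 - 4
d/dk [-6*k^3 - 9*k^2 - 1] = 18*k*(-k - 1)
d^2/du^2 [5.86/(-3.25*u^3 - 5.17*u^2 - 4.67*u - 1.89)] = ((114.27*u + 60.5924)*(3.25*u^3 + 5.17*u^2 + 4.67*u + 1.89) - 5.86*(9.75*u^2 + 10.34*u + 4.67)*(19.5*u^2 + 20.68*u + 9.34))/(3.25*u^3 + 5.17*u^2 + 4.67*u + 1.89)^3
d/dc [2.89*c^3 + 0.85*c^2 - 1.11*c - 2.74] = 8.67*c^2 + 1.7*c - 1.11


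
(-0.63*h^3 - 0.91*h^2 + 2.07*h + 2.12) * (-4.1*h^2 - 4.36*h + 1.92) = 2.583*h^5 + 6.4778*h^4 - 5.729*h^3 - 19.4644*h^2 - 5.2688*h + 4.0704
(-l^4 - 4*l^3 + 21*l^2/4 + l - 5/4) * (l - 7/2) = -l^5 - l^4/2 + 77*l^3/4 - 139*l^2/8 - 19*l/4 + 35/8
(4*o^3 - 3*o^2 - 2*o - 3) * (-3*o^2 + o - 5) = -12*o^5 + 13*o^4 - 17*o^3 + 22*o^2 + 7*o + 15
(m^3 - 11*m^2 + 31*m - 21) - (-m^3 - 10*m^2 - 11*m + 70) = 2*m^3 - m^2 + 42*m - 91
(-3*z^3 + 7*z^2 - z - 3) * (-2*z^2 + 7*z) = 6*z^5 - 35*z^4 + 51*z^3 - z^2 - 21*z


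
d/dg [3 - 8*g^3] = -24*g^2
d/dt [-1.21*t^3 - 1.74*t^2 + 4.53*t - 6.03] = -3.63*t^2 - 3.48*t + 4.53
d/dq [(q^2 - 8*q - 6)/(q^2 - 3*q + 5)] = (5*q^2 + 22*q - 58)/(q^4 - 6*q^3 + 19*q^2 - 30*q + 25)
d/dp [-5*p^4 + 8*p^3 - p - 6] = -20*p^3 + 24*p^2 - 1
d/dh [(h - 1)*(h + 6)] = 2*h + 5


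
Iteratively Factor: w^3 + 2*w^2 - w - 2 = (w + 1)*(w^2 + w - 2) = (w - 1)*(w + 1)*(w + 2)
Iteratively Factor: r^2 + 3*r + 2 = (r + 2)*(r + 1)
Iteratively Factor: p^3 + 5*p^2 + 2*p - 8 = (p - 1)*(p^2 + 6*p + 8) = (p - 1)*(p + 2)*(p + 4)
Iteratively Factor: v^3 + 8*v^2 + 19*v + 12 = (v + 3)*(v^2 + 5*v + 4) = (v + 3)*(v + 4)*(v + 1)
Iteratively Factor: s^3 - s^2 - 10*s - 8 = (s + 2)*(s^2 - 3*s - 4) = (s - 4)*(s + 2)*(s + 1)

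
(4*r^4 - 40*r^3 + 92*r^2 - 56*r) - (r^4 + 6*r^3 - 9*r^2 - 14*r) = 3*r^4 - 46*r^3 + 101*r^2 - 42*r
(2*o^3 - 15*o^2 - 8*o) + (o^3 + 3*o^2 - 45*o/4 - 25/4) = 3*o^3 - 12*o^2 - 77*o/4 - 25/4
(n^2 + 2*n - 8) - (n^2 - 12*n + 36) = 14*n - 44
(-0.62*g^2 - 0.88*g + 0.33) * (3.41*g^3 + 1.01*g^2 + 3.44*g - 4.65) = -2.1142*g^5 - 3.627*g^4 - 1.8963*g^3 + 0.1891*g^2 + 5.2272*g - 1.5345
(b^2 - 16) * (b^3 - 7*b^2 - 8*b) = b^5 - 7*b^4 - 24*b^3 + 112*b^2 + 128*b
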